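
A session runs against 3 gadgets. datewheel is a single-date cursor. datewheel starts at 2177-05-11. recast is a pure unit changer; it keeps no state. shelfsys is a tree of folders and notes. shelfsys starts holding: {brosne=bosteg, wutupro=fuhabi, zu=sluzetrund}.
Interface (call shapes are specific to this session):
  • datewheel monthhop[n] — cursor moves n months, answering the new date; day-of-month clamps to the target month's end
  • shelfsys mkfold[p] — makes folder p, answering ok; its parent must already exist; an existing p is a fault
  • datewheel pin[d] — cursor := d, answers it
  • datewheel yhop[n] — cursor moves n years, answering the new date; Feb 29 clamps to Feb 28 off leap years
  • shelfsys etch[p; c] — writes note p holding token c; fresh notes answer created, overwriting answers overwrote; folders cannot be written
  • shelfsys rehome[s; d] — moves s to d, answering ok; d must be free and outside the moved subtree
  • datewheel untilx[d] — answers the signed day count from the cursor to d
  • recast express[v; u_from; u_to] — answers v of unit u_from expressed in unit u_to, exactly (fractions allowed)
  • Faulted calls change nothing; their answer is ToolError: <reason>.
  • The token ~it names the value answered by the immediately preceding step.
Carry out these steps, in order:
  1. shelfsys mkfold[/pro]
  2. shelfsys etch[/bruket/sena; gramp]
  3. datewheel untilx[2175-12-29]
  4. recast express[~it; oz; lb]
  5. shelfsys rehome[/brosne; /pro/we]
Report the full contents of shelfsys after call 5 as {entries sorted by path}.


[in] shelfsys mkfold p→/pro
  ok
[in] shelfsys etch p→/bruket/sena c→gramp
  ToolError: no parent
[in] datewheel untilx d→2175-12-29
  -499
[in] recast express v→~it u_from→oz u_to→lb
  -499/16
[in] shelfsys rehome s→/brosne d→/pro/we
  ok

Answer: {pro/, pro/we=bosteg, wutupro=fuhabi, zu=sluzetrund}


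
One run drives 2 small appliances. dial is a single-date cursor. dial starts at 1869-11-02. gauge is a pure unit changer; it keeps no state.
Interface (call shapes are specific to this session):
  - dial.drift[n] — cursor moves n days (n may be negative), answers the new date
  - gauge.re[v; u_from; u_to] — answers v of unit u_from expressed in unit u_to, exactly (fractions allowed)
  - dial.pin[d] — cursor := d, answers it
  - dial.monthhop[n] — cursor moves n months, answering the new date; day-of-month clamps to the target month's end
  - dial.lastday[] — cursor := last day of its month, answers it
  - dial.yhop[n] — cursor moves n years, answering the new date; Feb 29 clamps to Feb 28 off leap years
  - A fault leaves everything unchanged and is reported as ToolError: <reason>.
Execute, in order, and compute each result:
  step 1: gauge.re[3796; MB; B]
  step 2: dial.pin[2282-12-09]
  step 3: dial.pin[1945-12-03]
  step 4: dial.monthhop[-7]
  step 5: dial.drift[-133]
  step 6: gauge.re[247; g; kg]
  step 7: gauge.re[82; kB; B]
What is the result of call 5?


[in] gauge.re v: 3796 u_from: MB u_to: B
[out] 3796000000
[in] dial.pin d: 2282-12-09
[out] 2282-12-09
[in] dial.pin d: 1945-12-03
[out] 1945-12-03
[in] dial.monthhop n: -7
[out] 1945-05-03
[in] dial.drift n: -133
[out] 1944-12-21
[in] gauge.re v: 247 u_from: g u_to: kg
[out] 247/1000
[in] gauge.re v: 82 u_from: kB u_to: B
[out] 82000

Answer: 1944-12-21


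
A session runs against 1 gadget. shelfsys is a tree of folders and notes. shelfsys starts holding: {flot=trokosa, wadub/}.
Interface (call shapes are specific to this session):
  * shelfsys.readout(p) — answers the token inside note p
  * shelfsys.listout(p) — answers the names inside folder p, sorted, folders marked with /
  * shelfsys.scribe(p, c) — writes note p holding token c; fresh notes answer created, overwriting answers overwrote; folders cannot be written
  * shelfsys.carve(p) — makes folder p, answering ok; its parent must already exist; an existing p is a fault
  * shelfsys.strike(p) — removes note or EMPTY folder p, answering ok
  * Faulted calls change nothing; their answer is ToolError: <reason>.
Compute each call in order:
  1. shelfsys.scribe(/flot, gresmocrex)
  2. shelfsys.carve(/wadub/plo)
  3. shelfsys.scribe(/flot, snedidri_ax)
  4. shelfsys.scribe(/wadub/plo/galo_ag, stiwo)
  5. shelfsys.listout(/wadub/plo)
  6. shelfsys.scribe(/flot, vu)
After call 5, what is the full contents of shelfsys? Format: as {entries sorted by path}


> scribe /flot gresmocrex
:: overwrote
> carve /wadub/plo
:: ok
> scribe /flot snedidri_ax
:: overwrote
> scribe /wadub/plo/galo_ag stiwo
:: created
> listout /wadub/plo
:: [galo_ag]
> scribe /flot vu
:: overwrote

Answer: {flot=snedidri_ax, wadub/, wadub/plo/, wadub/plo/galo_ag=stiwo}


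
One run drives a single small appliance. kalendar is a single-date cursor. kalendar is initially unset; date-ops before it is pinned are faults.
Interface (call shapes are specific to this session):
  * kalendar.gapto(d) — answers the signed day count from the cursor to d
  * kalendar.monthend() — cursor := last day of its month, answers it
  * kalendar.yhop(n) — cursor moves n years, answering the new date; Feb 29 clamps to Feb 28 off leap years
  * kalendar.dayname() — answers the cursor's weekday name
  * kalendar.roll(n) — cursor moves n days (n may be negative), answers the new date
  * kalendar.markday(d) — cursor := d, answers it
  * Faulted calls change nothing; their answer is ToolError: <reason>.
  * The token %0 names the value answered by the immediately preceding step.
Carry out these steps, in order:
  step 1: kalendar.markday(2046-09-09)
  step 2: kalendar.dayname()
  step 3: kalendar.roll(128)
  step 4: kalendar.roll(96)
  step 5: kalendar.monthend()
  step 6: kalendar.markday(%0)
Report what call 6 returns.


-- 1. kalendar.markday(2046-09-09) : 2046-09-09
-- 2. kalendar.dayname() : Sunday
-- 3. kalendar.roll(128) : 2047-01-15
-- 4. kalendar.roll(96) : 2047-04-21
-- 5. kalendar.monthend() : 2047-04-30
-- 6. kalendar.markday(%0) : 2047-04-30

Answer: 2047-04-30


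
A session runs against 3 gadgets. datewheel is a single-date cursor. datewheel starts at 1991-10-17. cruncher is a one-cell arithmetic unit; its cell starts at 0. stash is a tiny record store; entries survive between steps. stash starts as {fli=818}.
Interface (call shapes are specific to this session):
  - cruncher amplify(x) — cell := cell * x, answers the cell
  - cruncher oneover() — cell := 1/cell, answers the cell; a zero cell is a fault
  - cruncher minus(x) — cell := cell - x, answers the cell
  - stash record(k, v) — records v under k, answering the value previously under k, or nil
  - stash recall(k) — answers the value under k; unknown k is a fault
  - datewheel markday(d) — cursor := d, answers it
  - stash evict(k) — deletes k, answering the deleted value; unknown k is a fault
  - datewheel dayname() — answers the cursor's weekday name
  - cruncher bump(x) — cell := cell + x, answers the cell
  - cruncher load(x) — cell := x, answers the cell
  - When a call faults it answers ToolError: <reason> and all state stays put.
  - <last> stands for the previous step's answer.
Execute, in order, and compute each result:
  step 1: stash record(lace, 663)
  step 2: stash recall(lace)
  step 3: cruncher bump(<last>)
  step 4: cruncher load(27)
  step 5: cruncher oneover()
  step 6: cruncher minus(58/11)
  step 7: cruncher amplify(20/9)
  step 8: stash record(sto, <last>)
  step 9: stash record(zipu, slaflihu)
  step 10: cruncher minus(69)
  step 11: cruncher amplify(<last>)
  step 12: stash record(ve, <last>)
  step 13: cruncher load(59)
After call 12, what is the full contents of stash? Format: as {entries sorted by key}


Answer: {fli=818, lace=663, sto=-31100/2673, ve=46456198369/7144929, zipu=slaflihu}

Derivation:
→ stash record(k='lace', v='663')
← nil
→ stash recall(k='lace')
← 663
→ cruncher bump(x='<last>')
← 663
→ cruncher load(x='27')
← 27
→ cruncher oneover()
← 1/27
→ cruncher minus(x='58/11')
← -1555/297
→ cruncher amplify(x='20/9')
← -31100/2673
→ stash record(k='sto', v='<last>')
← nil
→ stash record(k='zipu', v='slaflihu')
← nil
→ cruncher minus(x='69')
← -215537/2673
→ cruncher amplify(x='<last>')
← 46456198369/7144929
→ stash record(k='ve', v='<last>')
← nil
→ cruncher load(x='59')
← 59


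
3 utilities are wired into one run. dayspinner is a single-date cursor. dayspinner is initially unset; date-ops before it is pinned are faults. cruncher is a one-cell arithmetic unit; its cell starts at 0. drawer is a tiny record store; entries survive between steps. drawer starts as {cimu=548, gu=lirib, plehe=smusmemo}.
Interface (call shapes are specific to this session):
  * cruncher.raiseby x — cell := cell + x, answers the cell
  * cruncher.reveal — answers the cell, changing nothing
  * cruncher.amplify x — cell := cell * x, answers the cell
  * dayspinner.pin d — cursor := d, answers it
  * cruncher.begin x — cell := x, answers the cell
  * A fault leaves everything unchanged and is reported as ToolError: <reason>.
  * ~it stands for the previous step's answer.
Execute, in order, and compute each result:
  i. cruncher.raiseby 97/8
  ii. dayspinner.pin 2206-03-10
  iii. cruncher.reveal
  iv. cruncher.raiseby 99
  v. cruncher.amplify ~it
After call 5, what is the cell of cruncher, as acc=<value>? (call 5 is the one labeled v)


Answer: acc=790321/64

Derivation:
;; 1. cruncher.raiseby(x='97/8') ~> 97/8
;; 2. dayspinner.pin(d='2206-03-10') ~> 2206-03-10
;; 3. cruncher.reveal() ~> 97/8
;; 4. cruncher.raiseby(x='99') ~> 889/8
;; 5. cruncher.amplify(x='~it') ~> 790321/64


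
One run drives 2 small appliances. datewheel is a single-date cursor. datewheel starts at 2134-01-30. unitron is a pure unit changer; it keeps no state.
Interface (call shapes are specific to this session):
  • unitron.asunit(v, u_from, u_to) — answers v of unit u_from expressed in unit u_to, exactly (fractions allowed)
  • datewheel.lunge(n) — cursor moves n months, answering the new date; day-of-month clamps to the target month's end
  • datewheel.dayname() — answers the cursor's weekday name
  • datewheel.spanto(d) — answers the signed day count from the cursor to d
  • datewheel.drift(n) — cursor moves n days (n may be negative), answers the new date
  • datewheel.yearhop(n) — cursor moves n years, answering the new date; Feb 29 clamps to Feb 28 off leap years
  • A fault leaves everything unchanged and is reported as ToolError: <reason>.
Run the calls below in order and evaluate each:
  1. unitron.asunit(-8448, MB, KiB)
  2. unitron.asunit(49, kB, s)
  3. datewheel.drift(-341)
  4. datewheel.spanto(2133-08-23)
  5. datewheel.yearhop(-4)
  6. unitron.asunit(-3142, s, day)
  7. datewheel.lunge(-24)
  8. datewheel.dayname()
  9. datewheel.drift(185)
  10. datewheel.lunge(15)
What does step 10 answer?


Answer: 2128-11-27

Derivation:
Invoking unitron.asunit on v='-8448', u_from='MB', u_to='KiB', yielding -8250000.
I use unitron.asunit on v='49', u_from='kB', u_to='s', which returns ToolError: incompatible units.
Then datewheel.drift on n='-341', and get 2133-02-23.
I try datewheel.spanto on d='2133-08-23': 181.
Now I run datewheel.yearhop on n='-4', giving 2129-02-23.
Invoking unitron.asunit on v='-3142', u_from='s', u_to='day', and get -1571/43200.
I call datewheel.lunge on n='-24', → 2127-02-23.
I run datewheel.dayname, giving Sunday.
Invoking datewheel.drift on n='185', and see 2127-08-27.
I call datewheel.lunge on n='15', and observe 2128-11-27.


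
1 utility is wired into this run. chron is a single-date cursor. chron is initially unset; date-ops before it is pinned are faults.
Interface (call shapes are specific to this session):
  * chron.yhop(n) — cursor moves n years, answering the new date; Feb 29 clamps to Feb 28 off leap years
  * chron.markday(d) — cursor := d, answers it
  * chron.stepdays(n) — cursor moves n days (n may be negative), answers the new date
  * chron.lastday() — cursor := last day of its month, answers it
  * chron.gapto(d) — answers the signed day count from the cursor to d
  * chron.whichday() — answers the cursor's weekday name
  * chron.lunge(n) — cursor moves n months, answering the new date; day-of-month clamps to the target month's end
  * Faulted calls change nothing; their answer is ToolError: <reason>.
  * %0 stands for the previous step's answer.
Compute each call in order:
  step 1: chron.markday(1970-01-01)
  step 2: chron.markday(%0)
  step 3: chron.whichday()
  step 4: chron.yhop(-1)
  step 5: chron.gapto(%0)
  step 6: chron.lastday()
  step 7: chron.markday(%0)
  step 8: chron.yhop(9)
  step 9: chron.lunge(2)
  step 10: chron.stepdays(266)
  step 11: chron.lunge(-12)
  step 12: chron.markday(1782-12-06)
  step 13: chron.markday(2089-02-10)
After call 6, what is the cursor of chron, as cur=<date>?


Answer: cur=1969-01-31

Derivation:
Then chron.markday passing d→1970-01-01, — result: 1970-01-01.
Next I call chron.markday passing d→%0, yielding 1970-01-01.
I invoke chron.whichday(), and observe Thursday.
Now I run chron.yhop passing n→-1, and get 1969-01-01.
Invoking chron.gapto passing d→%0, yielding 0.
Calling chron.lastday, giving 1969-01-31.
I invoke chron.markday passing d→%0, → 1969-01-31.
I run chron.yhop passing n→9, giving 1978-01-31.
Next I call chron.lunge passing n→2, → 1978-03-31.
I try chron.stepdays passing n→266, and get 1978-12-22.
Then chron.lunge passing n→-12, giving 1977-12-22.
Using chron.markday passing d→1782-12-06, giving 1782-12-06.
I invoke chron.markday passing d→2089-02-10, yielding 2089-02-10.


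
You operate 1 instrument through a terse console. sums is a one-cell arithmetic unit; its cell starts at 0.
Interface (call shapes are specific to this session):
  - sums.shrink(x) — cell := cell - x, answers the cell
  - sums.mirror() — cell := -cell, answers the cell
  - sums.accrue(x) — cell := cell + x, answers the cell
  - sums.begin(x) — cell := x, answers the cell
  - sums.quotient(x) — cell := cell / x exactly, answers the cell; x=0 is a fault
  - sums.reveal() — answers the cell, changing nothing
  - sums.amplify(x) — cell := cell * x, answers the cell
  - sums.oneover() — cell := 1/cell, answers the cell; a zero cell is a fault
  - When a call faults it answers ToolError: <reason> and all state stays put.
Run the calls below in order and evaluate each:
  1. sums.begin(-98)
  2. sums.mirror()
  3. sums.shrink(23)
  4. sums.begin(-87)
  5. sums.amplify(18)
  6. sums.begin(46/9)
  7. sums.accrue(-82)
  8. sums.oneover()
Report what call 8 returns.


Answer: -9/692

Derivation:
$ sums.begin x='-98'
= -98
$ sums.mirror
= 98
$ sums.shrink x='23'
= 75
$ sums.begin x='-87'
= -87
$ sums.amplify x='18'
= -1566
$ sums.begin x='46/9'
= 46/9
$ sums.accrue x='-82'
= -692/9
$ sums.oneover
= -9/692


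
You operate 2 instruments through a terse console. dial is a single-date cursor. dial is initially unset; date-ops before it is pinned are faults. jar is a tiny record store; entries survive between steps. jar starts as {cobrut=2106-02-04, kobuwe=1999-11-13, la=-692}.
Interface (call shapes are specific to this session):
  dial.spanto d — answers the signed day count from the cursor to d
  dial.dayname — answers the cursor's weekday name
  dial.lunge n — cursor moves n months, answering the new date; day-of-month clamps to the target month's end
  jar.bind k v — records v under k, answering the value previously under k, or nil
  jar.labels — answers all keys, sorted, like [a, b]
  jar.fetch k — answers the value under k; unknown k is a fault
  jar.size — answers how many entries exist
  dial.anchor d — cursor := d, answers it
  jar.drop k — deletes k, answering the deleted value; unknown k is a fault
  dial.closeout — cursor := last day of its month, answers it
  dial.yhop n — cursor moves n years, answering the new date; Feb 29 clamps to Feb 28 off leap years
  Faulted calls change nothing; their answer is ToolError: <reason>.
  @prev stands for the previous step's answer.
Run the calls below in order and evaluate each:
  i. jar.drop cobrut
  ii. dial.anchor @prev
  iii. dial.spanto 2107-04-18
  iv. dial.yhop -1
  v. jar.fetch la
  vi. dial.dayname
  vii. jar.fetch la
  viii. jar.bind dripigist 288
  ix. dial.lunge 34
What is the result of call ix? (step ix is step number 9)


// 1. jar.drop(k=cobrut) == 2106-02-04
// 2. dial.anchor(d=@prev) == 2106-02-04
// 3. dial.spanto(d=2107-04-18) == 438
// 4. dial.yhop(n=-1) == 2105-02-04
// 5. jar.fetch(k=la) == -692
// 6. dial.dayname() == Wednesday
// 7. jar.fetch(k=la) == -692
// 8. jar.bind(k=dripigist, v=288) == nil
// 9. dial.lunge(n=34) == 2107-12-04

Answer: 2107-12-04


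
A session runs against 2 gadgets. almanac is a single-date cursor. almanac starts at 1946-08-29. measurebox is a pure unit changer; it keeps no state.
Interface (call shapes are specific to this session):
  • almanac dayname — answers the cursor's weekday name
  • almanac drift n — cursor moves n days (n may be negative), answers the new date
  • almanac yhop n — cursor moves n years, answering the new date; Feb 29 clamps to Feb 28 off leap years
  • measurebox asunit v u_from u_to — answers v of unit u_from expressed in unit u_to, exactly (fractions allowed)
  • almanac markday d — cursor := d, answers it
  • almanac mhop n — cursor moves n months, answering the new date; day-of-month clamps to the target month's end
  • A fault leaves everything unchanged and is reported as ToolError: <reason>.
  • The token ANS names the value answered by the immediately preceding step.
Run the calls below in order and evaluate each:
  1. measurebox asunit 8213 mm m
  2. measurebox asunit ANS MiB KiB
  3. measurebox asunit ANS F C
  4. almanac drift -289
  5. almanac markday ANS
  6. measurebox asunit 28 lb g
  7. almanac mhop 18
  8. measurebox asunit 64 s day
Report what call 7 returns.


Answer: 1947-05-13

Derivation:
>> measurebox asunit(8213, mm, m)
<< 8213/1000
>> measurebox asunit(ANS, MiB, KiB)
<< 1051264/125
>> measurebox asunit(ANS, F, C)
<< 349088/75
>> almanac drift(-289)
<< 1945-11-13
>> almanac markday(ANS)
<< 1945-11-13
>> measurebox asunit(28, lb, g)
<< 317514659/25000
>> almanac mhop(18)
<< 1947-05-13
>> measurebox asunit(64, s, day)
<< 1/1350


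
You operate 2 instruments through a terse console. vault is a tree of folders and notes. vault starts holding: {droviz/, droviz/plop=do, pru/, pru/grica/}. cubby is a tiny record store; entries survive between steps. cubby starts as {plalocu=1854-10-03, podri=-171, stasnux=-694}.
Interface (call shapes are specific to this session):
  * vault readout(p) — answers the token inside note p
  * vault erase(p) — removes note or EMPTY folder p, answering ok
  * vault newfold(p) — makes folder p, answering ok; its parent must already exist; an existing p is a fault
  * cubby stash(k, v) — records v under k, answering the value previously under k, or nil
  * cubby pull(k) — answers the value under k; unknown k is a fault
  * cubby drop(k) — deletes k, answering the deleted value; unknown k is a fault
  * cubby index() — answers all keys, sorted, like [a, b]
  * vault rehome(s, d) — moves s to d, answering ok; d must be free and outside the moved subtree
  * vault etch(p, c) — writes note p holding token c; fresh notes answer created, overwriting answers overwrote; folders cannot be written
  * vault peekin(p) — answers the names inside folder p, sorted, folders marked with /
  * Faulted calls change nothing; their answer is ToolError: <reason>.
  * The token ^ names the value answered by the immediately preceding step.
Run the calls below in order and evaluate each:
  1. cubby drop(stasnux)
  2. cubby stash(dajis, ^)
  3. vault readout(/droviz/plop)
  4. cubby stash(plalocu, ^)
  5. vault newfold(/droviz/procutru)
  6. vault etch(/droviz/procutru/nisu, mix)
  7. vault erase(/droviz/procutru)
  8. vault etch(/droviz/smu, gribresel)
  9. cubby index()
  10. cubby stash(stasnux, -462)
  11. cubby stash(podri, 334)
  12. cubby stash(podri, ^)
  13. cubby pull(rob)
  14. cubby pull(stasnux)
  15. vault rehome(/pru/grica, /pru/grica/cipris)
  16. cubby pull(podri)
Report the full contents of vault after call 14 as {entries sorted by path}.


CALL cubby drop[k→stasnux]
RET  -694
CALL cubby stash[k→dajis; v→^]
RET  nil
CALL vault readout[p→/droviz/plop]
RET  do
CALL cubby stash[k→plalocu; v→^]
RET  1854-10-03
CALL vault newfold[p→/droviz/procutru]
RET  ok
CALL vault etch[p→/droviz/procutru/nisu; c→mix]
RET  created
CALL vault erase[p→/droviz/procutru]
RET  ToolError: not empty
CALL vault etch[p→/droviz/smu; c→gribresel]
RET  created
CALL cubby index[]
RET  [dajis, plalocu, podri]
CALL cubby stash[k→stasnux; v→-462]
RET  nil
CALL cubby stash[k→podri; v→334]
RET  -171
CALL cubby stash[k→podri; v→^]
RET  334
CALL cubby pull[k→rob]
RET  ToolError: no such key rob
CALL cubby pull[k→stasnux]
RET  -462
CALL vault rehome[s→/pru/grica; d→/pru/grica/cipris]
RET  ToolError: into itself
CALL cubby pull[k→podri]
RET  -171

Answer: {droviz/, droviz/plop=do, droviz/procutru/, droviz/procutru/nisu=mix, droviz/smu=gribresel, pru/, pru/grica/}


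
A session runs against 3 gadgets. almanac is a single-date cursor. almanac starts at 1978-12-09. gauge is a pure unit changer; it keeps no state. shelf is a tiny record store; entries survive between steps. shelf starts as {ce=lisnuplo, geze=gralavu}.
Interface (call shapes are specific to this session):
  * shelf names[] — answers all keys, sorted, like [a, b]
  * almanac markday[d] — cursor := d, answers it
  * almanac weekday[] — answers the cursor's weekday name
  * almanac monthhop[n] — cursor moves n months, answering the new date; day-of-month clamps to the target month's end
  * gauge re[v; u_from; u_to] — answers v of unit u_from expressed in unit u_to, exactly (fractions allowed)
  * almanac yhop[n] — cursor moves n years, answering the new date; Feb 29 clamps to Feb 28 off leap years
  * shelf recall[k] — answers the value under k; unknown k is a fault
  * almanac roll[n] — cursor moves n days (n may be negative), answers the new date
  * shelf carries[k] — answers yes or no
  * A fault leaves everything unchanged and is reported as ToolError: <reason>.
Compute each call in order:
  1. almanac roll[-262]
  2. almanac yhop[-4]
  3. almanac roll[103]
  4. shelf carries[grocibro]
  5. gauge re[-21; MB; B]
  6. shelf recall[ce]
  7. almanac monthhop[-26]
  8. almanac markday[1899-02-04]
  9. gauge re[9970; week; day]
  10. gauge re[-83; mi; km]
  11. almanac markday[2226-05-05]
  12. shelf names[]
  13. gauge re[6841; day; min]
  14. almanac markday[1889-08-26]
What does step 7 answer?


Answer: 1972-05-03

Derivation:
% almanac roll n→-262
  1978-03-22
% almanac yhop n→-4
  1974-03-22
% almanac roll n→103
  1974-07-03
% shelf carries k→grocibro
  no
% gauge re v→-21 u_from→MB u_to→B
  -21000000
% shelf recall k→ce
  lisnuplo
% almanac monthhop n→-26
  1972-05-03
% almanac markday d→1899-02-04
  1899-02-04
% gauge re v→9970 u_from→week u_to→day
  69790
% gauge re v→-83 u_from→mi u_to→km
  -2087118/15625
% almanac markday d→2226-05-05
  2226-05-05
% shelf names
  [ce, geze]
% gauge re v→6841 u_from→day u_to→min
  9851040
% almanac markday d→1889-08-26
  1889-08-26


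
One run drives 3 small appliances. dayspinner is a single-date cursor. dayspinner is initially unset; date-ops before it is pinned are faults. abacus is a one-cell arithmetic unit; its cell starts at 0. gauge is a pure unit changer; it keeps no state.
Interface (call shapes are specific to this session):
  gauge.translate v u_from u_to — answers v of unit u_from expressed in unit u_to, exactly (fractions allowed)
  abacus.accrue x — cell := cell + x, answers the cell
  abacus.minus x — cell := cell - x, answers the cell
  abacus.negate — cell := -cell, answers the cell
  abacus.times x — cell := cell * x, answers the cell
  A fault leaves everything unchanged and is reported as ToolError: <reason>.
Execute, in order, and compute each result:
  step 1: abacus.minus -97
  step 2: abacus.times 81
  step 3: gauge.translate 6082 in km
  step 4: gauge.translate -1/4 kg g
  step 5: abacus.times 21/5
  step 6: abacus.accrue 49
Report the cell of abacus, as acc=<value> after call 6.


CALL abacus.minus[x→-97]
RET  97
CALL abacus.times[x→81]
RET  7857
CALL gauge.translate[v→6082; u_from→in; u_to→km]
RET  386207/2500000
CALL gauge.translate[v→-1/4; u_from→kg; u_to→g]
RET  -250
CALL abacus.times[x→21/5]
RET  164997/5
CALL abacus.accrue[x→49]
RET  165242/5

Answer: acc=165242/5


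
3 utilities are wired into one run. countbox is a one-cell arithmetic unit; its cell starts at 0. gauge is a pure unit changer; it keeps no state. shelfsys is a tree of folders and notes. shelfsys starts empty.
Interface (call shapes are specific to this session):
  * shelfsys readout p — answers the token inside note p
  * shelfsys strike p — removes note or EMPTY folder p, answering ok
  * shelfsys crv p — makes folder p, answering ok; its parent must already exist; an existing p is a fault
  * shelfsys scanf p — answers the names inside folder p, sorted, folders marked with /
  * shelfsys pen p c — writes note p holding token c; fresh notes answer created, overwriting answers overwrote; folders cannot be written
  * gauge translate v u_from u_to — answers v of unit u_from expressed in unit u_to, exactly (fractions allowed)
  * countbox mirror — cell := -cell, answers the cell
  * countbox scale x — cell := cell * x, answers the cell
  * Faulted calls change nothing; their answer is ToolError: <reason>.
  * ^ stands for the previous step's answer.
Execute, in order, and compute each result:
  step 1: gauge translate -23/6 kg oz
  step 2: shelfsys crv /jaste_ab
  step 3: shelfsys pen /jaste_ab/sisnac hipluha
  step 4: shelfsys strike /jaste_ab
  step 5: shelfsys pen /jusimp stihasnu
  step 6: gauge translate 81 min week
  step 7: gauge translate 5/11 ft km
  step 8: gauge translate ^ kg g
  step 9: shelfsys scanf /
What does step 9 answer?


Answer: [jaste_ab/, jusimp]

Derivation:
CALL gauge translate[v=-23/6; u_from=kg; u_to=oz]
RET  -18400000000/136077711
CALL shelfsys crv[p=/jaste_ab]
RET  ok
CALL shelfsys pen[p=/jaste_ab/sisnac; c=hipluha]
RET  created
CALL shelfsys strike[p=/jaste_ab]
RET  ToolError: not empty
CALL shelfsys pen[p=/jusimp; c=stihasnu]
RET  created
CALL gauge translate[v=81; u_from=min; u_to=week]
RET  9/1120
CALL gauge translate[v=5/11; u_from=ft; u_to=km]
RET  381/2750000
CALL gauge translate[v=^; u_from=kg; u_to=g]
RET  381/2750
CALL shelfsys scanf[p=/]
RET  [jaste_ab/, jusimp]


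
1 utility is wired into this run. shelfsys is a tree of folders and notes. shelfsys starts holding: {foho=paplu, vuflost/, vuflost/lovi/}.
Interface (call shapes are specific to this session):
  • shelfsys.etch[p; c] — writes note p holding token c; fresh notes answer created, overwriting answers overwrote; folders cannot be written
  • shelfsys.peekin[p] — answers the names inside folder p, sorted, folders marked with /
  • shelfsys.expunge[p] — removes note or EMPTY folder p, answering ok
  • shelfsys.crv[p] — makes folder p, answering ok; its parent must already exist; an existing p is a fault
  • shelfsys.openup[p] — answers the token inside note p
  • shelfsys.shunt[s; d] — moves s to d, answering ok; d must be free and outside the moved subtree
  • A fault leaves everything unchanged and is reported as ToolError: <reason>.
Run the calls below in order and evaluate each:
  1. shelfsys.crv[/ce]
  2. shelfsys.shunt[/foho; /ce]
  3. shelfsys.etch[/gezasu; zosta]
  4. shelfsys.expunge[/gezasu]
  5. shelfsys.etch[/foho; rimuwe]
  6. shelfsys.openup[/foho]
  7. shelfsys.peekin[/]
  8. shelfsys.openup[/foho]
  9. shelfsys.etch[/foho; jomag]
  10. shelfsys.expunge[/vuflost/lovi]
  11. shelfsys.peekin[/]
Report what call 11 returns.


Answer: [ce/, foho, vuflost/]

Derivation:
[in] crv p→/ce
= ok
[in] shunt s→/foho d→/ce
= ToolError: exists
[in] etch p→/gezasu c→zosta
= created
[in] expunge p→/gezasu
= ok
[in] etch p→/foho c→rimuwe
= overwrote
[in] openup p→/foho
= rimuwe
[in] peekin p→/
= [ce/, foho, vuflost/]
[in] openup p→/foho
= rimuwe
[in] etch p→/foho c→jomag
= overwrote
[in] expunge p→/vuflost/lovi
= ok
[in] peekin p→/
= [ce/, foho, vuflost/]


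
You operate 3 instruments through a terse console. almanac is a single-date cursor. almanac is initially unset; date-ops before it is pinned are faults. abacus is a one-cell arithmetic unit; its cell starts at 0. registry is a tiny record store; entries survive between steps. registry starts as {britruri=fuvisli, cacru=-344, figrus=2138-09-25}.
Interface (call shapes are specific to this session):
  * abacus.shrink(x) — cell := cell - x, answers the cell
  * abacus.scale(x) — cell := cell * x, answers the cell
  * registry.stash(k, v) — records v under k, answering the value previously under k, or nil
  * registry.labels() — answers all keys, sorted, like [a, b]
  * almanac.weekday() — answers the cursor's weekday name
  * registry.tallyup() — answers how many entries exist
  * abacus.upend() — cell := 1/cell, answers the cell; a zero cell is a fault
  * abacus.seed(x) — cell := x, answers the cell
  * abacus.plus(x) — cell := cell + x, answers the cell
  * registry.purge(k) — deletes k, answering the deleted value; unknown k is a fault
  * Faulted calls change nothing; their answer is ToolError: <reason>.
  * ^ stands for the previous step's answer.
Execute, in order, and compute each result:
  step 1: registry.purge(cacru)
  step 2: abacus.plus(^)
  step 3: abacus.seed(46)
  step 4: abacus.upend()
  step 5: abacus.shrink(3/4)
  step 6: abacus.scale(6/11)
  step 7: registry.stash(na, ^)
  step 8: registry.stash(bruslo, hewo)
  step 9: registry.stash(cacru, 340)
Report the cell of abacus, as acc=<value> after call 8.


Answer: acc=-201/506

Derivation:
==> registry.purge(k→cacru)
<== -344
==> abacus.plus(x→^)
<== -344
==> abacus.seed(x→46)
<== 46
==> abacus.upend()
<== 1/46
==> abacus.shrink(x→3/4)
<== -67/92
==> abacus.scale(x→6/11)
<== -201/506
==> registry.stash(k→na, v→^)
<== nil
==> registry.stash(k→bruslo, v→hewo)
<== nil
==> registry.stash(k→cacru, v→340)
<== nil


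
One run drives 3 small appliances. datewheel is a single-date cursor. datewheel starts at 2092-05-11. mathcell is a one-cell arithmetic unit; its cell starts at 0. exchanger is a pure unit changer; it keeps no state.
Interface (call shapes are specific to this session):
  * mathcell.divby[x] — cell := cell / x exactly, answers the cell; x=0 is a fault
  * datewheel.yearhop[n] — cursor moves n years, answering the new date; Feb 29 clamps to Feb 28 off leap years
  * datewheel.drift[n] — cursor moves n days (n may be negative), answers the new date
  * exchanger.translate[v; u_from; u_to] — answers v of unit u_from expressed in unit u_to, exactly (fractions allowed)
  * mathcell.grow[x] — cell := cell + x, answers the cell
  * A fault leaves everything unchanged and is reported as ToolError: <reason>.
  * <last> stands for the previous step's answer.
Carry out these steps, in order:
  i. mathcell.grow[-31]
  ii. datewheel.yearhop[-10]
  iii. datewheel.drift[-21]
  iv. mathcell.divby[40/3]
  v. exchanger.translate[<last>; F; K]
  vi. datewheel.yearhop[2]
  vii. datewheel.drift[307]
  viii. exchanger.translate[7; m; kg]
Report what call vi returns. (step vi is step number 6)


Answer: 2084-04-20

Derivation:
I run mathcell.grow using x=-31: -31.
Now I run datewheel.yearhop using n=-10, and see 2082-05-11.
I invoke datewheel.drift using n=-21, which returns 2082-04-20.
Calling mathcell.divby using x=40/3, and observe -93/40.
Now I run exchanger.translate using v=<last>, u_from=F, u_to=K, and observe 91469/360.
Next I call datewheel.yearhop using n=2, which returns 2084-04-20.
Now I run datewheel.drift using n=307, yielding 2085-02-21.
Then exchanger.translate using v=7, u_from=m, u_to=kg, which returns ToolError: incompatible units.


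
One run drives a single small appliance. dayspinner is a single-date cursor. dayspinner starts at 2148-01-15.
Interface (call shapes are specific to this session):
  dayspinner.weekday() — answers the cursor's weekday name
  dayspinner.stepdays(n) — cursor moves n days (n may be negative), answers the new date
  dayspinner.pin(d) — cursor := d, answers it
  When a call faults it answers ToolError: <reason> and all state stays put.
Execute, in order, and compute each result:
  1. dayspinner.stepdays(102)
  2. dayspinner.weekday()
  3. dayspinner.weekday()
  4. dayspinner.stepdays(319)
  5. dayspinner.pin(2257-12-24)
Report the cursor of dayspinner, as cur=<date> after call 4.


# dayspinner.stepdays(n='102') => 2148-04-26
# dayspinner.weekday() => Friday
# dayspinner.weekday() => Friday
# dayspinner.stepdays(n='319') => 2149-03-11
# dayspinner.pin(d='2257-12-24') => 2257-12-24

Answer: cur=2149-03-11


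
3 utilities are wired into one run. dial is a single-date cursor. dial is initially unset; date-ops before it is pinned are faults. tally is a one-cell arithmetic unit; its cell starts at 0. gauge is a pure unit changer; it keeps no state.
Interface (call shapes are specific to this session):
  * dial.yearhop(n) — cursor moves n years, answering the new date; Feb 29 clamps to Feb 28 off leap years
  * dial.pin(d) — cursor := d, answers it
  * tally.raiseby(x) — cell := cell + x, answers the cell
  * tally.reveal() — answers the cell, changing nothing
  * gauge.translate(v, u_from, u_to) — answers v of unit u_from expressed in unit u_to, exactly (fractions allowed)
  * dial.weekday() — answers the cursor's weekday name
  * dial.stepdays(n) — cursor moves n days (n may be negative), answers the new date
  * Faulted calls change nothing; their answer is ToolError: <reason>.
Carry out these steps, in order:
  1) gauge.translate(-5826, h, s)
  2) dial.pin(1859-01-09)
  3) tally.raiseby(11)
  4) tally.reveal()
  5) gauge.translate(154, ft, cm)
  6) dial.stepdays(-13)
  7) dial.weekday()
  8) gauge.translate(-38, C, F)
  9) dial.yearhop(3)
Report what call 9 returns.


Answer: 1861-12-27

Derivation:
→ gauge.translate(v='-5826', u_from='h', u_to='s')
← -20973600
→ dial.pin(d='1859-01-09')
← 1859-01-09
→ tally.raiseby(x='11')
← 11
→ tally.reveal()
← 11
→ gauge.translate(v='154', u_from='ft', u_to='cm')
← 117348/25
→ dial.stepdays(n='-13')
← 1858-12-27
→ dial.weekday()
← Monday
→ gauge.translate(v='-38', u_from='C', u_to='F')
← -182/5
→ dial.yearhop(n='3')
← 1861-12-27


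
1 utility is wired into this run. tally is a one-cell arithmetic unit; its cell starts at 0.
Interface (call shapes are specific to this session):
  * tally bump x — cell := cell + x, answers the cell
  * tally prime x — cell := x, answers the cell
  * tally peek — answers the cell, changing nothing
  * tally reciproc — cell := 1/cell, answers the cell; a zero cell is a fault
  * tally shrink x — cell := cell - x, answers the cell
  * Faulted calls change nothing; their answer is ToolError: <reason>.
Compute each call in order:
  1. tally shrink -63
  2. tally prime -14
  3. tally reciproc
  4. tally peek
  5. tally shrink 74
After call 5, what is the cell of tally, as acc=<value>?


>> tally shrink(x: -63)
<< 63
>> tally prime(x: -14)
<< -14
>> tally reciproc()
<< -1/14
>> tally peek()
<< -1/14
>> tally shrink(x: 74)
<< -1037/14

Answer: acc=-1037/14


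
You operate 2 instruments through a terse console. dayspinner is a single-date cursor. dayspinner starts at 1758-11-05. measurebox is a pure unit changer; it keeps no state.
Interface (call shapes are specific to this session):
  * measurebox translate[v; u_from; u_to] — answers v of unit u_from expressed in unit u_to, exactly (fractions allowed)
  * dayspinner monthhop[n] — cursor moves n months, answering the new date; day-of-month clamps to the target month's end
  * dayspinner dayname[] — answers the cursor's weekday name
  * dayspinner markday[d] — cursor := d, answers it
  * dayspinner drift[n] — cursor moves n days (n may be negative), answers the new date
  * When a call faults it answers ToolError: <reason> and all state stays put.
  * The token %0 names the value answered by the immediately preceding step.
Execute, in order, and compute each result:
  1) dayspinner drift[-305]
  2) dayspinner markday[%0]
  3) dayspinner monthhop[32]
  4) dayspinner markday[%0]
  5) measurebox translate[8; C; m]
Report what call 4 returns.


Do: dayspinner drift[-305]
See: 1758-01-04
Do: dayspinner markday[%0]
See: 1758-01-04
Do: dayspinner monthhop[32]
See: 1760-09-04
Do: dayspinner markday[%0]
See: 1760-09-04
Do: measurebox translate[8; C; m]
See: ToolError: incompatible units

Answer: 1760-09-04


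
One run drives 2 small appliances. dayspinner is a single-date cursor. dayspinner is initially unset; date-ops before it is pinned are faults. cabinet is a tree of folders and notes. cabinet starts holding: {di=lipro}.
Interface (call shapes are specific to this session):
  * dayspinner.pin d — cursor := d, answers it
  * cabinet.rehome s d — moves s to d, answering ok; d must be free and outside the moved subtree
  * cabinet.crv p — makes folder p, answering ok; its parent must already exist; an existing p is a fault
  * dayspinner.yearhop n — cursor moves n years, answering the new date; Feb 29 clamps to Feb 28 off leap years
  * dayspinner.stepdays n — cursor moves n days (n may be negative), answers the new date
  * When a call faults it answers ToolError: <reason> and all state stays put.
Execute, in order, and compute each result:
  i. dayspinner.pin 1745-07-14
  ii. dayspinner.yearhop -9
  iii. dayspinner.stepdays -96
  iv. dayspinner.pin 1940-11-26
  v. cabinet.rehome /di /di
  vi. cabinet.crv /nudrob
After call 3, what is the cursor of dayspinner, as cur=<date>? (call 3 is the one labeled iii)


Answer: cur=1736-04-09

Derivation:
CALL dayspinner.pin[d='1745-07-14']
RET  1745-07-14
CALL dayspinner.yearhop[n='-9']
RET  1736-07-14
CALL dayspinner.stepdays[n='-96']
RET  1736-04-09
CALL dayspinner.pin[d='1940-11-26']
RET  1940-11-26
CALL cabinet.rehome[s='/di'; d='/di']
RET  ToolError: exists
CALL cabinet.crv[p='/nudrob']
RET  ok


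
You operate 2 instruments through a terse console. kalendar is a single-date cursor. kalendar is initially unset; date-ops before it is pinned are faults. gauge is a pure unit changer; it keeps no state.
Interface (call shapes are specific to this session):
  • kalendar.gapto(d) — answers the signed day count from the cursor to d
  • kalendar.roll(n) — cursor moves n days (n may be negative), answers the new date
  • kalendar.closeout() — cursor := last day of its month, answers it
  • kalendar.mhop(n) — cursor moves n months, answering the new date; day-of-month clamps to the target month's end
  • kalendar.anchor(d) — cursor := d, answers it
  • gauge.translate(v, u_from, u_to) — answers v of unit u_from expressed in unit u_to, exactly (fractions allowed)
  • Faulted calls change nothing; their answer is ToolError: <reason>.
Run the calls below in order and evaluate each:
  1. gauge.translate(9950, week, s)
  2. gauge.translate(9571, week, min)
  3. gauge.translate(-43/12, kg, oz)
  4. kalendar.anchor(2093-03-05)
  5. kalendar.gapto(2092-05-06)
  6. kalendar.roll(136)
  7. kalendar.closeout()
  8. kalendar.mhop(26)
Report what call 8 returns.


==> translate(v: 9950, u_from: week, u_to: s)
<== 6017760000
==> translate(v: 9571, u_from: week, u_to: min)
<== 96475680
==> translate(v: -43/12, u_from: kg, u_to: oz)
<== -17200000000/136077711
==> anchor(d: 2093-03-05)
<== 2093-03-05
==> gapto(d: 2092-05-06)
<== -303
==> roll(n: 136)
<== 2093-07-19
==> closeout()
<== 2093-07-31
==> mhop(n: 26)
<== 2095-09-30

Answer: 2095-09-30


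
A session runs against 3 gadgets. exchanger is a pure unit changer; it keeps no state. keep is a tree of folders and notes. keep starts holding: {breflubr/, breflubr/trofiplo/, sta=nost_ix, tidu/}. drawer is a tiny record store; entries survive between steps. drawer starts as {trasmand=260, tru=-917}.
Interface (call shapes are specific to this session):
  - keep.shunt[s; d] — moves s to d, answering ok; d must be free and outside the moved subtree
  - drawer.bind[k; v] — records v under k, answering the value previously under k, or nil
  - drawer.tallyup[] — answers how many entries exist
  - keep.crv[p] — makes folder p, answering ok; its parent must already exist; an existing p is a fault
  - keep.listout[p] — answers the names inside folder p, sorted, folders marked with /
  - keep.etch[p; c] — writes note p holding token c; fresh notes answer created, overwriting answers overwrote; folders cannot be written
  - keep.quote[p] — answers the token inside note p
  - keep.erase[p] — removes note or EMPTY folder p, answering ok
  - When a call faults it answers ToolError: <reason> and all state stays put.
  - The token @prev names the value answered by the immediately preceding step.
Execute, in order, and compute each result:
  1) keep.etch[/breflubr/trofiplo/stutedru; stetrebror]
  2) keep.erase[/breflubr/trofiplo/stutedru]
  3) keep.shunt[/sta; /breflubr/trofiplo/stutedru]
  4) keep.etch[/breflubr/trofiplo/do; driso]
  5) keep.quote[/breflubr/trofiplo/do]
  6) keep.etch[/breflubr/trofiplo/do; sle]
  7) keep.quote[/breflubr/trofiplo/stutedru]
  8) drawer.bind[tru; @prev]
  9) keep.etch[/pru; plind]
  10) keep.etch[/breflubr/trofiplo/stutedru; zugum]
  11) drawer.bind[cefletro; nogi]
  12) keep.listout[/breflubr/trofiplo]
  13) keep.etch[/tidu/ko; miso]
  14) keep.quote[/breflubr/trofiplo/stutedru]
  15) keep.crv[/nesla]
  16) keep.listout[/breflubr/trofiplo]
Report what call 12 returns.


·→ keep.etch(/breflubr/trofiplo/stutedru, stetrebror)
·← created
·→ keep.erase(/breflubr/trofiplo/stutedru)
·← ok
·→ keep.shunt(/sta, /breflubr/trofiplo/stutedru)
·← ok
·→ keep.etch(/breflubr/trofiplo/do, driso)
·← created
·→ keep.quote(/breflubr/trofiplo/do)
·← driso
·→ keep.etch(/breflubr/trofiplo/do, sle)
·← overwrote
·→ keep.quote(/breflubr/trofiplo/stutedru)
·← nost_ix
·→ drawer.bind(tru, @prev)
·← -917
·→ keep.etch(/pru, plind)
·← created
·→ keep.etch(/breflubr/trofiplo/stutedru, zugum)
·← overwrote
·→ drawer.bind(cefletro, nogi)
·← nil
·→ keep.listout(/breflubr/trofiplo)
·← [do, stutedru]
·→ keep.etch(/tidu/ko, miso)
·← created
·→ keep.quote(/breflubr/trofiplo/stutedru)
·← zugum
·→ keep.crv(/nesla)
·← ok
·→ keep.listout(/breflubr/trofiplo)
·← [do, stutedru]

Answer: [do, stutedru]
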